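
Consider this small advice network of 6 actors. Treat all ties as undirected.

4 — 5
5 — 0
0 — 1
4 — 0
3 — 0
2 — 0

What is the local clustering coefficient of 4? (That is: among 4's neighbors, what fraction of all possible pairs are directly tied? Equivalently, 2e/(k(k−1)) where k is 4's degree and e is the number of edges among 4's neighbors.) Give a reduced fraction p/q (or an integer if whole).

4's neighbors: 0 and 5 (k = 2).
Possible neighbor pairs: C(2,2) = 1. Edges among them: 0–5 → e = 1.
Clustering(4) = 1/1.

1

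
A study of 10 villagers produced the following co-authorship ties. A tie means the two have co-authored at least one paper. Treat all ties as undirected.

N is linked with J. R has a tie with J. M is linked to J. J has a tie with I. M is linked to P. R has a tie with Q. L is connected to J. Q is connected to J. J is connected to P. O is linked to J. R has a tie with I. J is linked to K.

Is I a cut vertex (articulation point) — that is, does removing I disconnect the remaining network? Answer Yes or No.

No

Even without I, every remaining node can still reach every other (the residual graph is connected), so I is not a cut vertex.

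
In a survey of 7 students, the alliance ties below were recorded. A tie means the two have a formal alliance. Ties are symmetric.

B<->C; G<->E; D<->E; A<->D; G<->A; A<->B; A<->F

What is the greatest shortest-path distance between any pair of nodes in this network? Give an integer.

Eccentricity of each node (its greatest distance to any other): A:2, B:3, C:4, D:3, E:4, F:3, G:3.
The maximum eccentricity is 4, realized for instance by the pair C–E via C – B – A – G – E. So the diameter is 4.

4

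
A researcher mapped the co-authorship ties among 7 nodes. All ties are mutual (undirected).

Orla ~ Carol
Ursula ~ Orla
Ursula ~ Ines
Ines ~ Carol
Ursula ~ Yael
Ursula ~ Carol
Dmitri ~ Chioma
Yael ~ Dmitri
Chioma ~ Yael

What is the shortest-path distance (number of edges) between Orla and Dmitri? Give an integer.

One shortest route is Orla – Ursula – Yael – Dmitri, which uses 3 edges, and at distance 2 from Orla we only reach {Ines, Yael}, which does not include Dmitri. So d(Orla,Dmitri) = 3.

3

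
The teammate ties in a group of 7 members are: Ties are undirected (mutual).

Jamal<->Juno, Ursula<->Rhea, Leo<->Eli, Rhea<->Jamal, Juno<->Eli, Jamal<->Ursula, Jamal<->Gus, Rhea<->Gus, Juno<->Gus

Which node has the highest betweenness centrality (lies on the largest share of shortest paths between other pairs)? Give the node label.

Juno

Unnormalized betweenness of each node: Eli:5, Gus:3/2, Jamal:5, Juno:8, Leo:0, Rhea:1/2, Ursula:0.
Juno has the largest value, 8, making it the main broker — the node through which the most shortest paths run.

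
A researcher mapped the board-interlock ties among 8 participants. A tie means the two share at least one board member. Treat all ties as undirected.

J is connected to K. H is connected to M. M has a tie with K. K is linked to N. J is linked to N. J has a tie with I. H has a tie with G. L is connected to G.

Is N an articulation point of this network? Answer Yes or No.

Even without N, every remaining node can still reach every other (the residual graph is connected), so N is not a cut vertex.

No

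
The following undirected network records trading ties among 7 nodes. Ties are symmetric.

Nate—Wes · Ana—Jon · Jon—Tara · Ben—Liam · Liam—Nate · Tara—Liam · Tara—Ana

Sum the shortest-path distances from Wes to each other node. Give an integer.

Distances from Wes: Ana:4, Ben:3, Jon:4, Liam:2, Nate:1, Tara:3.
Sum = 4 + 3 + 4 + 2 + 1 + 3 = 17.

17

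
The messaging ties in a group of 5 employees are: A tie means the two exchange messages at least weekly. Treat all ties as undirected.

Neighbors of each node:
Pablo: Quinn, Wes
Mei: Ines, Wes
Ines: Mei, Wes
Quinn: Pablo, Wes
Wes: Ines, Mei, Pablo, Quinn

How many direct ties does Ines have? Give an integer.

2

Ines is directly tied to Mei and Wes. That is 2 neighbors, so the degree of Ines is 2.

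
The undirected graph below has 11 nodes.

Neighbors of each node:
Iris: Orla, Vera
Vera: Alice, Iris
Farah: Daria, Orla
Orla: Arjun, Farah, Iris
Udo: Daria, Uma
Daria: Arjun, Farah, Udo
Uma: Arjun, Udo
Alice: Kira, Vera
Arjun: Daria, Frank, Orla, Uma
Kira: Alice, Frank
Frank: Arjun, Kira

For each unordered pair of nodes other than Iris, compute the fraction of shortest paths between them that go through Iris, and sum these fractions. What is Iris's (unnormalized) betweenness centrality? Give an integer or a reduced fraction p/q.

8

Pairs whose geodesics pass through Iris — Orla–Alice: 1; Orla–Vera: 1; Farah–Alice: 1; Farah–Vera: 1; Daria–Vera: 2/2; Udo–Vera: 3/3; Uma–Vera: 1; Arjun–Vera: 1.
All other pairs contribute 0.
Summing the contributions gives betweenness(Iris) = 8.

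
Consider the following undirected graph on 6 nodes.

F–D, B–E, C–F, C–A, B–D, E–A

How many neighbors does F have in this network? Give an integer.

2

F is directly tied to C and D. That is 2 neighbors, so the degree of F is 2.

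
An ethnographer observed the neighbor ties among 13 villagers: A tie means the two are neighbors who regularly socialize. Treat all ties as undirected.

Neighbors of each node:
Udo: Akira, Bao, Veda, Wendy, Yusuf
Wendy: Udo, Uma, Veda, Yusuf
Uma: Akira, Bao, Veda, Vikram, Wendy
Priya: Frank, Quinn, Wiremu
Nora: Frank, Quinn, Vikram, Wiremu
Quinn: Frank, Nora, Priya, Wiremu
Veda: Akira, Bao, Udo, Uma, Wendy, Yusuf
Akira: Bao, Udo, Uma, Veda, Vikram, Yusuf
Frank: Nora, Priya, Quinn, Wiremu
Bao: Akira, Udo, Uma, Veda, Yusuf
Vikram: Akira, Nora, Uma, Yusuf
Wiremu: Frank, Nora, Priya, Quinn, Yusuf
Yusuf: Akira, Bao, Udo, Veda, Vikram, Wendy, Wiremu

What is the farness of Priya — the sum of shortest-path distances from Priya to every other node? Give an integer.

29

Distances from Priya: Akira:3, Bao:3, Frank:1, Nora:2, Quinn:1, Udo:3, Uma:4, Veda:3, Vikram:3, Wendy:3, Wiremu:1, Yusuf:2.
Sum = 3 + 3 + 1 + 2 + 1 + 3 + 4 + 3 + 3 + 3 + 1 + 2 = 29.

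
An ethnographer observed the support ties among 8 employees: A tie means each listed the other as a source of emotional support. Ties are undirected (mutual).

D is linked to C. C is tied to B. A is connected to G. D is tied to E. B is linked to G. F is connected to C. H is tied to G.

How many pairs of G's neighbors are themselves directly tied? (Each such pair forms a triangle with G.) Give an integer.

G's neighbors are A, B, and H, but none of them are tied to each other, so no triangle contains G.

0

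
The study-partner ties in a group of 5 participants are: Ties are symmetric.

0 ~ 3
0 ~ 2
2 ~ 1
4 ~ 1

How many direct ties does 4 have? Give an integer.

4 is directly tied to 1. That is 1 neighbor, so the degree of 4 is 1.

1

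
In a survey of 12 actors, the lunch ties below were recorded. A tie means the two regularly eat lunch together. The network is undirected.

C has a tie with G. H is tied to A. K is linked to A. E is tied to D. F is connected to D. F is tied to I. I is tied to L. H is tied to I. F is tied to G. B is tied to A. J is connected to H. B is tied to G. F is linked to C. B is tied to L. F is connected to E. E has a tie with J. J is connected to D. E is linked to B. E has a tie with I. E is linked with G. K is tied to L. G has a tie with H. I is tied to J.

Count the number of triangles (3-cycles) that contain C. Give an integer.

1

C's neighbors: F and G.
Neighbor pairs that are themselves tied: C–F–G. Each forms one triangle with C, for 1 in total.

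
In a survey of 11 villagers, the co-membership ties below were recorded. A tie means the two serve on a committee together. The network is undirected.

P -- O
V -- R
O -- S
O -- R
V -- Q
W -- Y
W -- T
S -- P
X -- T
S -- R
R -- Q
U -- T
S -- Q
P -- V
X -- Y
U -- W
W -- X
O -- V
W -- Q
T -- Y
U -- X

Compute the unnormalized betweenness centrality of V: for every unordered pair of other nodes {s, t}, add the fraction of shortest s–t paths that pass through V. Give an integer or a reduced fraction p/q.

16/3

Pairs whose geodesics pass through V — Q–P: 1/2; Q–O: 1/3; P–R: 1/3; P–W: 1/2; P–X: 1/2; P–T: 1/2; P–Y: 1/2; P–U: 1/2; O–W: 1/3; O–X: 1/3; O–T: 1/3; O–Y: 1/3; O–U: 1/3.
All other pairs contribute 0.
Summing the contributions gives betweenness(V) = 16/3.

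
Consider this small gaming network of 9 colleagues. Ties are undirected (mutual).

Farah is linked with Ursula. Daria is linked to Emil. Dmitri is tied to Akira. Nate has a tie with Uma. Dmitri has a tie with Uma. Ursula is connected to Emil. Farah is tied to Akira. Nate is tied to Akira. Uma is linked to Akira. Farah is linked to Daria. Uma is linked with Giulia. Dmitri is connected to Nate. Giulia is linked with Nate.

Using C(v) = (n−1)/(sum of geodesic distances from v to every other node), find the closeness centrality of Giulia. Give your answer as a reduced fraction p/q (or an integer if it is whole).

4/11

Distances from Giulia: Akira:2, Daria:4, Dmitri:2, Emil:5, Farah:3, Nate:1, Uma:1, Ursula:4. Sum = 22.
n = 9, so closeness = 8/22 = 4/11.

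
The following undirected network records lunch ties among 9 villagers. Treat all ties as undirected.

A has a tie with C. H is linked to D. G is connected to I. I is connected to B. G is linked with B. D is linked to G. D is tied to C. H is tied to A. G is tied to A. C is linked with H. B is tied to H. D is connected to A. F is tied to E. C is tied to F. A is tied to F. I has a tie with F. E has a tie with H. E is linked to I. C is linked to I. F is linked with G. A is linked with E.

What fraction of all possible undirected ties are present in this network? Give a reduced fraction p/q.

There are 21 edges and 9 nodes, so the maximum possible is C(9,2) = 36.
Density = 21/36 = 7/12.

7/12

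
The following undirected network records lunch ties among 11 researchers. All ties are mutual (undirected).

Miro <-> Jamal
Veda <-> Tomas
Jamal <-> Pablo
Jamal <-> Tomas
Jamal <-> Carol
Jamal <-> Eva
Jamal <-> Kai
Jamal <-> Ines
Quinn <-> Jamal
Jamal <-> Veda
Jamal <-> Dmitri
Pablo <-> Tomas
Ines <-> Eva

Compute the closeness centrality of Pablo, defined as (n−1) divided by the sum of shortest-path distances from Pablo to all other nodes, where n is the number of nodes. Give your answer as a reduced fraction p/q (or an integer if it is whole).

Distances from Pablo: Carol:2, Dmitri:2, Eva:2, Ines:2, Jamal:1, Kai:2, Miro:2, Quinn:2, Tomas:1, Veda:2. Sum = 18.
n = 11, so closeness = 10/18 = 5/9.

5/9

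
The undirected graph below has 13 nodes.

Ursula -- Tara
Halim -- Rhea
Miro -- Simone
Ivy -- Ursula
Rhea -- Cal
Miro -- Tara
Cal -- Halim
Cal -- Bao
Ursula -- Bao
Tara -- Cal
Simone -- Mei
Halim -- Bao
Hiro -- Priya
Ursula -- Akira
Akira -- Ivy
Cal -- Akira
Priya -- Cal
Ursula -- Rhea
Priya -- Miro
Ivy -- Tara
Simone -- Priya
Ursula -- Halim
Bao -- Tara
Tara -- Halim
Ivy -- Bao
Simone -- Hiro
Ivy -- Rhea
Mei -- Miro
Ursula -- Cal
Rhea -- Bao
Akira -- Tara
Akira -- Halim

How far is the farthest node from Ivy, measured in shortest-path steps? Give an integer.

Distances from Ivy: Akira:1, Bao:1, Cal:2, Halim:2, Hiro:4, Mei:3, Miro:2, Priya:3, Rhea:1, Simone:3, Tara:1, Ursula:1.
The largest is 4 (to Hiro), so the eccentricity of Ivy is 4.

4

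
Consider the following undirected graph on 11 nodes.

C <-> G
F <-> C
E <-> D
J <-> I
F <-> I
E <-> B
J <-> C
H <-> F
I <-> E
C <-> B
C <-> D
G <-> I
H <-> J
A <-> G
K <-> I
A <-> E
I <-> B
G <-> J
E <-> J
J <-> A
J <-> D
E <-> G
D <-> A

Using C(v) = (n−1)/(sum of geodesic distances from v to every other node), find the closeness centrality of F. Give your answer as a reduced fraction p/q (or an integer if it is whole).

5/9

Distances from F: A:3, B:2, C:1, D:2, E:2, G:2, H:1, I:1, J:2, K:2. Sum = 18.
n = 11, so closeness = 10/18 = 5/9.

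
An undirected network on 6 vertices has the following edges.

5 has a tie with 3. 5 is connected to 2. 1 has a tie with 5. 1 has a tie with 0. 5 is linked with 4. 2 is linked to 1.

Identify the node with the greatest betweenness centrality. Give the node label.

Unnormalized betweenness of each node: 0:0, 1:4, 2:0, 3:0, 4:0, 5:7.
5 has the largest value, 7, making it the main broker — the node through which the most shortest paths run.

5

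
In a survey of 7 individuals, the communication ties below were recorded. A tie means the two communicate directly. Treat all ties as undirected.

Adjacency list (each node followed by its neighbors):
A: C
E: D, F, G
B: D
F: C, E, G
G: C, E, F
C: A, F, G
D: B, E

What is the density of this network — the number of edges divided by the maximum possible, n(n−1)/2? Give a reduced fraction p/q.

There are 8 edges and 7 nodes, so the maximum possible is C(7,2) = 21.
Density = 8/21.

8/21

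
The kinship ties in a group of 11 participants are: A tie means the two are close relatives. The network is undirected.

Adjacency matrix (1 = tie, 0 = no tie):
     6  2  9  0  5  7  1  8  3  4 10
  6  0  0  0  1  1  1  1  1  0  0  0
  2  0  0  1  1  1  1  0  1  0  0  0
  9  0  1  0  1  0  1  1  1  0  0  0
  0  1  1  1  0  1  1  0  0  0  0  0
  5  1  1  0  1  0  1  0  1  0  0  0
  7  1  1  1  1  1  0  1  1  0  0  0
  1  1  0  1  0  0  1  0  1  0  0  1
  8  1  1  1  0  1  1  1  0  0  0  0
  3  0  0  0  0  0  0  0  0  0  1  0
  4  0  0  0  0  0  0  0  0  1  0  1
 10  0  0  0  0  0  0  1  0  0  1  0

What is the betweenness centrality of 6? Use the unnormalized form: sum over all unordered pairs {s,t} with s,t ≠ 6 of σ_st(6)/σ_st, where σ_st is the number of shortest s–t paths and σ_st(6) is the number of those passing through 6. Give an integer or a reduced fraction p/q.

43/15

Pairs whose geodesics pass through 6 — 0–1: 1/3; 0–8: 1/5; 0–3: 1/3; 0–4: 1/3; 0–10: 1/3; 5–1: 1/3; 5–3: 1/3; 5–4: 1/3; 5–10: 1/3.
All other pairs contribute 0.
Summing the contributions gives betweenness(6) = 43/15.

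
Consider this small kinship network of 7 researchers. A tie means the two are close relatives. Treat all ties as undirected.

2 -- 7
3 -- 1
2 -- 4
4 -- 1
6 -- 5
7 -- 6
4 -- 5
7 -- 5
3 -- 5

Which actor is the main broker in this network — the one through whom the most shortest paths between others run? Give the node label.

Unnormalized betweenness of each node: 1:5/6, 2:5/6, 3:4/3, 4:23/6, 5:19/3, 6:0, 7:11/6.
5 has the largest value, 19/3, making it the main broker — the node through which the most shortest paths run.

5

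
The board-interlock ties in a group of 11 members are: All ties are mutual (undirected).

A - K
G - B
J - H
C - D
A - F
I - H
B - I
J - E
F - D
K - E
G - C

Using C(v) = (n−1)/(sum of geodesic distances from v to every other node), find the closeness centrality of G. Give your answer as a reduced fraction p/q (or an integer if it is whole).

Distances from G: A:4, B:1, C:1, D:2, E:5, F:3, H:3, I:2, J:4, K:5. Sum = 30.
n = 11, so closeness = 10/30 = 1/3.

1/3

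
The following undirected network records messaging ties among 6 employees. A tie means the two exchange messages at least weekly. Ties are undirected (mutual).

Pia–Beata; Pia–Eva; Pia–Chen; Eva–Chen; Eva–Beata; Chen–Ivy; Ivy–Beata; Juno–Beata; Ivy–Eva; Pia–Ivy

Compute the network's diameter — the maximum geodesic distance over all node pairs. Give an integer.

Eccentricity of each node (its greatest distance to any other): Beata:2, Chen:3, Eva:2, Ivy:2, Juno:3, Pia:2.
The maximum eccentricity is 3, realized for instance by the pair Chen–Juno via Chen – Eva – Beata – Juno. So the diameter is 3.

3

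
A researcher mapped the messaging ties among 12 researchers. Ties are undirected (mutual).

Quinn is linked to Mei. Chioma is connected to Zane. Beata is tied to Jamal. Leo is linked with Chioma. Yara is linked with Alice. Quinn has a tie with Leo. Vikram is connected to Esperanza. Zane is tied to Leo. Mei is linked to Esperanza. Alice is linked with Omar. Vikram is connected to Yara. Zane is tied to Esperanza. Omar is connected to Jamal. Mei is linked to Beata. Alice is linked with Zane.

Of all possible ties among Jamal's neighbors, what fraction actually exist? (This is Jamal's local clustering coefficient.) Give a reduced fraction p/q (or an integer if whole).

0

Jamal's neighbors: Beata and Omar (k = 2).
Possible neighbor pairs: C(2,2) = 1. Edges among them: none → e = 0.
Clustering(Jamal) = 0/1.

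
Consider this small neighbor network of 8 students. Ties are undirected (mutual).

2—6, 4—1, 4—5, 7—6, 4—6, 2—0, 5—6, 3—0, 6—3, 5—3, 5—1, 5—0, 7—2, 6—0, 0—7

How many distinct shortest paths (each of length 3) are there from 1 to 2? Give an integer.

The shortest distance is 3. The length-3 paths are: 1–4–6–2; 1–5–6–2; 1–5–0–2.
That gives 3 distinct shortest paths.

3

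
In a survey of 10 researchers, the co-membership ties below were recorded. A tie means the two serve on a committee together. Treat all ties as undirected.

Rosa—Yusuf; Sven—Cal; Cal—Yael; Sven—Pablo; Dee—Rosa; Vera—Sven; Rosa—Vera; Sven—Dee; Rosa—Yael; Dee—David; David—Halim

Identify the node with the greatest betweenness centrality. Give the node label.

Unnormalized betweenness of each node: Cal:2, David:8, Dee:16, Halim:0, Pablo:0, Rosa:27/2, Sven:27/2, Vera:2, Yael:2, Yusuf:0.
Dee has the largest value, 16, making it the main broker — the node through which the most shortest paths run.

Dee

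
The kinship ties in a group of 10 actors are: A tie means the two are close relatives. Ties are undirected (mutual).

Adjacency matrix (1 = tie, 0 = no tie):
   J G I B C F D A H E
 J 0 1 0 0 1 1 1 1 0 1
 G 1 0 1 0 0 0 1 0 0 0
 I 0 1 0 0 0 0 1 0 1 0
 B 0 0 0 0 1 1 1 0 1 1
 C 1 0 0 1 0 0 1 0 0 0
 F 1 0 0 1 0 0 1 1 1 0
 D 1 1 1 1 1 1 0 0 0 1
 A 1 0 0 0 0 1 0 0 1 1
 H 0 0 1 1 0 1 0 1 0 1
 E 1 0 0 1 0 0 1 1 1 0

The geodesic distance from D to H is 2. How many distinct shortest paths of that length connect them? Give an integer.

The shortest distance is 2. The length-2 paths are: D–I–H; D–B–H; D–F–H; D–E–H.
That gives 4 distinct shortest paths.

4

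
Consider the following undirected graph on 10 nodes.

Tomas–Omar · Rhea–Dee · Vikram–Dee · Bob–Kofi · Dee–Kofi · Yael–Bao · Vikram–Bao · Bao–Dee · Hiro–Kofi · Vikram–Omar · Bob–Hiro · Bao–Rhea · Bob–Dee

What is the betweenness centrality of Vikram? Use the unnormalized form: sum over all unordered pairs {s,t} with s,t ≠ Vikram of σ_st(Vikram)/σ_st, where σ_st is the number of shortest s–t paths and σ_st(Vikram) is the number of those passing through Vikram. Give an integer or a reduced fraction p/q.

Pairs whose geodesics pass through Vikram — Tomas–Yael: 1; Tomas–Bao: 1; Tomas–Kofi: 1; Tomas–Dee: 1; Tomas–Rhea: 2/2; Tomas–Bob: 1; Tomas–Hiro: 2/2; Yael–Omar: 1; Bao–Omar: 1; Kofi–Omar: 1; Dee–Omar: 1; Rhea–Omar: 2/2; Omar–Bob: 1; Omar–Hiro: 2/2.
All other pairs contribute 0.
Summing the contributions gives betweenness(Vikram) = 14.

14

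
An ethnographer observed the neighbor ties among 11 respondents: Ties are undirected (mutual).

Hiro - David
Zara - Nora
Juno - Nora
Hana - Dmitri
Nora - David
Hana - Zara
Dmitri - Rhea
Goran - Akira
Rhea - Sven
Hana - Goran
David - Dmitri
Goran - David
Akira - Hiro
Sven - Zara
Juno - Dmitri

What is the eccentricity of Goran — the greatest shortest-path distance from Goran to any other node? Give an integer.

Distances from Goran: Akira:1, David:1, Dmitri:2, Hana:1, Hiro:2, Juno:3, Nora:2, Rhea:3, Sven:3, Zara:2.
The largest is 3 (to Sven, Rhea, and Juno), so the eccentricity of Goran is 3.

3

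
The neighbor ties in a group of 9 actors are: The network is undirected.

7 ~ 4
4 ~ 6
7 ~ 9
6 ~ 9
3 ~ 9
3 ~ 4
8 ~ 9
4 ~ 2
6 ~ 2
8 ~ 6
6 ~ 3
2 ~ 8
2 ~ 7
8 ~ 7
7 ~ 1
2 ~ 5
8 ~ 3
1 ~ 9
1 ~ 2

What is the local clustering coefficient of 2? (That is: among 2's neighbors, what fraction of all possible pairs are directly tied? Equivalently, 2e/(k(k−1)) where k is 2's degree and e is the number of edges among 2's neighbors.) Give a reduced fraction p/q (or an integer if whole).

2's neighbors: 1, 4, 5, 6, 7, and 8 (k = 6).
Possible neighbor pairs: C(6,2) = 15. Edges among them: 1–7, 4–6, 4–7, 6–8, 7–8 → e = 5.
Clustering(2) = 5/15 = 1/3.

1/3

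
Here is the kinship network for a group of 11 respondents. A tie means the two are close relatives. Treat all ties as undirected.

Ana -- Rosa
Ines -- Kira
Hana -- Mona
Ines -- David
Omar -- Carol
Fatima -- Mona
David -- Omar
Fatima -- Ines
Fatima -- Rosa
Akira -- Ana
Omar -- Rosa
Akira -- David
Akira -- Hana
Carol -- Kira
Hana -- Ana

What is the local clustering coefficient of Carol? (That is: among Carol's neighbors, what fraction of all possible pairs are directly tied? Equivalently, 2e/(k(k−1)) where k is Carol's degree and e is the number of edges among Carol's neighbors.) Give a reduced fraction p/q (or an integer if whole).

Carol's neighbors: Kira and Omar (k = 2).
Possible neighbor pairs: C(2,2) = 1. Edges among them: none → e = 0.
Clustering(Carol) = 0/1.

0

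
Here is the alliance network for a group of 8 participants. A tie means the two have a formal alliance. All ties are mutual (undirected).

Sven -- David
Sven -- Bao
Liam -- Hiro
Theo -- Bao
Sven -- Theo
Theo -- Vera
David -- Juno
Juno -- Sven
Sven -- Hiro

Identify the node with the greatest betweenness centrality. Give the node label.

Unnormalized betweenness of each node: Bao:0, David:0, Hiro:6, Juno:0, Liam:0, Sven:16, Theo:6, Vera:0.
Sven has the largest value, 16, making it the main broker — the node through which the most shortest paths run.

Sven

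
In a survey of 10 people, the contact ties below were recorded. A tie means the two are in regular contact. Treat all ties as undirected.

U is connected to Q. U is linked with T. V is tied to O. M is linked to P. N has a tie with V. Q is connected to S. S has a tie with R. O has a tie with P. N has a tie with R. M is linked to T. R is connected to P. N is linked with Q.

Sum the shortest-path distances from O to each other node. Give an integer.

Distances from O: M:2, N:2, P:1, Q:3, R:2, S:3, T:3, U:4, V:1.
Sum = 2 + 2 + 1 + 3 + 2 + 3 + 3 + 4 + 1 = 21.

21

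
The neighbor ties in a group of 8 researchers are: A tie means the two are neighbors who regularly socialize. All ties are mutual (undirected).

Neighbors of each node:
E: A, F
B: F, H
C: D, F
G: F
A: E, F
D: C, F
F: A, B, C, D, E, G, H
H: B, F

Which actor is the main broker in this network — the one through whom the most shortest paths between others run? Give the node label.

Unnormalized betweenness of each node: A:0, B:0, C:0, D:0, E:0, F:18, G:0, H:0.
F has the largest value, 18, making it the main broker — the node through which the most shortest paths run.

F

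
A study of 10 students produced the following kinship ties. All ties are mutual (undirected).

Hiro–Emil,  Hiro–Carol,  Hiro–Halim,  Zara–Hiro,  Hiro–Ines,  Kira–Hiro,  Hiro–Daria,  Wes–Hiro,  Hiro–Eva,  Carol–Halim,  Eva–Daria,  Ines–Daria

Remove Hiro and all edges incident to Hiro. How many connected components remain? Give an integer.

Without Hiro, the remaining ties split the others into: {Daria, Eva, Ines}; {Carol, Halim}; {Wes}; {Zara}; {Kira}; {Emil}.
That's 6 separate components.

6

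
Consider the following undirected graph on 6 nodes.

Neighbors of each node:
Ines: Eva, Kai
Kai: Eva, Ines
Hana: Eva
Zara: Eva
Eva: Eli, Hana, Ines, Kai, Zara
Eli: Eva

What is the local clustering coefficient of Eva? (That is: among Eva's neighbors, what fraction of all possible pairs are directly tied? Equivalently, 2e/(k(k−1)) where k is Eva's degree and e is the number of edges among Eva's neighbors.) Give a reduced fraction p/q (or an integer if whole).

Eva's neighbors: Eli, Hana, Ines, Kai, and Zara (k = 5).
Possible neighbor pairs: C(5,2) = 10. Edges among them: Ines–Kai → e = 1.
Clustering(Eva) = 1/10.

1/10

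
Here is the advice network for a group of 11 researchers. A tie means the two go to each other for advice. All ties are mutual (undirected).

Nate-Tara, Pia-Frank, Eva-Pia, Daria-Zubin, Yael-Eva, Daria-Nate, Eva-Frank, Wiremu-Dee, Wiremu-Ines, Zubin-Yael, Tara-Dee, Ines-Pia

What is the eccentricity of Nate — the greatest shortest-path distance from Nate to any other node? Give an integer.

5

Distances from Nate: Daria:1, Dee:2, Eva:4, Frank:5, Ines:4, Pia:5, Tara:1, Wiremu:3, Yael:3, Zubin:2.
The largest is 5 (to Frank and Pia), so the eccentricity of Nate is 5.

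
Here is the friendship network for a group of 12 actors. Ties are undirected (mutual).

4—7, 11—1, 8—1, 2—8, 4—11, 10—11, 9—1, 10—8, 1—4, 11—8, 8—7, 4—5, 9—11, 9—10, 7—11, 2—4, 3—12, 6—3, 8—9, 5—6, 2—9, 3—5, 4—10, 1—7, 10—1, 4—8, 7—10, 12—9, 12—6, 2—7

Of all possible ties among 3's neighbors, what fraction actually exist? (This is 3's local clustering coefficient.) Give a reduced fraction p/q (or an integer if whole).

2/3

3's neighbors: 5, 6, and 12 (k = 3).
Possible neighbor pairs: C(3,2) = 3. Edges among them: 5–6, 6–12 → e = 2.
Clustering(3) = 2/3.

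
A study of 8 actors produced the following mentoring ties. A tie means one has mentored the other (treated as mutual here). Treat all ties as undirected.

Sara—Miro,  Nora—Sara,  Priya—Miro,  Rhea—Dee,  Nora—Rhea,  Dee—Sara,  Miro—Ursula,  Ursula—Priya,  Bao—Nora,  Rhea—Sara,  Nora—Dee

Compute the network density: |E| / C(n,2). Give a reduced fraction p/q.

11/28

There are 11 edges and 8 nodes, so the maximum possible is C(8,2) = 28.
Density = 11/28.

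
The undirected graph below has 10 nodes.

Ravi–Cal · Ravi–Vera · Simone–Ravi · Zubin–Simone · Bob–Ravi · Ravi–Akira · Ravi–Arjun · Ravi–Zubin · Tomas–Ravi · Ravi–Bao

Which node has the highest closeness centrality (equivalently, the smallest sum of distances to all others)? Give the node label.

Ravi

Farness (sum of distances to all others) for each node — Akira:17, Arjun:17, Bao:17, Bob:17, Cal:17, Ravi:9, Simone:16, Tomas:17, Vera:17, Zubin:16.
The smallest farness is 9, for Ravi, so Ravi has the highest closeness.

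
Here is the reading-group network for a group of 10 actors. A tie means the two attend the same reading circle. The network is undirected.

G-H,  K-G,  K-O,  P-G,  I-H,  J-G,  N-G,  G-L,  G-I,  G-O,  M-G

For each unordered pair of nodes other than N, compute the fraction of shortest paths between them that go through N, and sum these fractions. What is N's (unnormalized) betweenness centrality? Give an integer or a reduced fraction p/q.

0

No shortest path between any pair of other nodes passes through N.
Summing the contributions gives betweenness(N) = 0.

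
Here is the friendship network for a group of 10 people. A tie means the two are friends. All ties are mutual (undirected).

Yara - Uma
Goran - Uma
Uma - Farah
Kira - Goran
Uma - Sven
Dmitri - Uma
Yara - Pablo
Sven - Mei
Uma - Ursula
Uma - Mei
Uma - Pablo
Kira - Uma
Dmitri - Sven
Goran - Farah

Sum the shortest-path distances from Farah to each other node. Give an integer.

16

Distances from Farah: Dmitri:2, Goran:1, Kira:2, Mei:2, Pablo:2, Sven:2, Uma:1, Ursula:2, Yara:2.
Sum = 2 + 1 + 2 + 2 + 2 + 2 + 1 + 2 + 2 = 16.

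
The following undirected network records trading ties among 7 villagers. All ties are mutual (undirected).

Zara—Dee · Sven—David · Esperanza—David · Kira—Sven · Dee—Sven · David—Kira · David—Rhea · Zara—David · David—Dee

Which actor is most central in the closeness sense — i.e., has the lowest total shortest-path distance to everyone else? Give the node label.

Farness (sum of distances to all others) for each node — David:6, Dee:9, Esperanza:11, Kira:10, Rhea:11, Sven:9, Zara:10.
The smallest farness is 6, for David, so David has the highest closeness.

David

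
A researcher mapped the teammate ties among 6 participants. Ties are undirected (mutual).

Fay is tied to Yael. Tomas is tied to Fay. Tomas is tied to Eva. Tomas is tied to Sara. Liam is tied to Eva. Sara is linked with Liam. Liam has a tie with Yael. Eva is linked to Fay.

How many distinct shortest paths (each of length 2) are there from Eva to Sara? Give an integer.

The shortest distance is 2. The length-2 paths are: Eva–Liam–Sara; Eva–Tomas–Sara.
That gives 2 distinct shortest paths.

2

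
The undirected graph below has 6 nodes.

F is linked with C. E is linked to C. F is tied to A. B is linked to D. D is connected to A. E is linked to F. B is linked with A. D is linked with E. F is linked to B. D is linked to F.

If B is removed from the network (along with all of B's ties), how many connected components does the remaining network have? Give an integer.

B's neighbors (A, D, and F) remain reachable from one another through other ties, so the rest of the network stays in one piece.

1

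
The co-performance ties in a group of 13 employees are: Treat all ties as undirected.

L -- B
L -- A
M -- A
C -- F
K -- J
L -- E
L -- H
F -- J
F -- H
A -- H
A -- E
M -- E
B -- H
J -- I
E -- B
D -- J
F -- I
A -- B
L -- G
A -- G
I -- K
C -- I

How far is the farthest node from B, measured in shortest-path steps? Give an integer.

Distances from B: A:1, C:3, D:4, E:1, F:2, G:2, H:1, I:3, J:3, K:4, L:1, M:2.
The largest is 4 (to K and D), so the eccentricity of B is 4.

4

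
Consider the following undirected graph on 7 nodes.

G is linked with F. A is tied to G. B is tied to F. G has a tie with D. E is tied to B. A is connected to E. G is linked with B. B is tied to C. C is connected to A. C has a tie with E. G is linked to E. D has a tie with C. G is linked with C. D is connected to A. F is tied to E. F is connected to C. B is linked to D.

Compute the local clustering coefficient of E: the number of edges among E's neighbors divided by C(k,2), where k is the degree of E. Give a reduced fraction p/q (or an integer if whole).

E's neighbors: A, B, C, F, and G (k = 5).
Possible neighbor pairs: C(5,2) = 10. Edges among them: A–C, A–G, B–C, B–F, B–G, C–F, C–G, F–G → e = 8.
Clustering(E) = 8/10 = 4/5.

4/5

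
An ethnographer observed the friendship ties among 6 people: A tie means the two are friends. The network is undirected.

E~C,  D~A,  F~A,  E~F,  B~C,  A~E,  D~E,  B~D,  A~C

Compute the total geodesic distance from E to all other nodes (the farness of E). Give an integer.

Distances from E: A:1, B:2, C:1, D:1, F:1.
Sum = 1 + 2 + 1 + 1 + 1 = 6.

6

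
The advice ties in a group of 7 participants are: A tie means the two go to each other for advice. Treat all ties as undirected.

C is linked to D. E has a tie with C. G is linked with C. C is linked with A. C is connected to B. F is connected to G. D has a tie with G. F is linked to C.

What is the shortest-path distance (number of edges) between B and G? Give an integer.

2

One shortest route is B – C – G, which uses 2 edges, and B and G are not directly tied, so nothing shorter exists. So d(B,G) = 2.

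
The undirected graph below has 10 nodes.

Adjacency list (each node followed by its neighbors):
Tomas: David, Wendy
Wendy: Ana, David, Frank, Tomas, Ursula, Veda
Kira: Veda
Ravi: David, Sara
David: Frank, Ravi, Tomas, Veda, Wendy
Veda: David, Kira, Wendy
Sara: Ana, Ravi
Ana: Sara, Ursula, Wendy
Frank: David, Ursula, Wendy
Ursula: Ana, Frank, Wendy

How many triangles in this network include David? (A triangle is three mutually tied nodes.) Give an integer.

3

David's neighbors: Frank, Ravi, Tomas, Veda, and Wendy.
Neighbor pairs that are themselves tied: David–Frank–Wendy; David–Tomas–Wendy; David–Veda–Wendy. Each forms one triangle with David, for 3 in total.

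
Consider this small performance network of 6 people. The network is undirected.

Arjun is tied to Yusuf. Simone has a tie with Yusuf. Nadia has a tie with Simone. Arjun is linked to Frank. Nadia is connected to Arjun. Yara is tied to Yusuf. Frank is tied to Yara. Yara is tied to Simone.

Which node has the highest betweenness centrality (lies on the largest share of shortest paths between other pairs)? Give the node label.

Unnormalized betweenness of each node: Arjun:2, Frank:1/2, Nadia:1/2, Simone:3/2, Yara:3/2, Yusuf:1.
Arjun has the largest value, 2, making it the main broker — the node through which the most shortest paths run.

Arjun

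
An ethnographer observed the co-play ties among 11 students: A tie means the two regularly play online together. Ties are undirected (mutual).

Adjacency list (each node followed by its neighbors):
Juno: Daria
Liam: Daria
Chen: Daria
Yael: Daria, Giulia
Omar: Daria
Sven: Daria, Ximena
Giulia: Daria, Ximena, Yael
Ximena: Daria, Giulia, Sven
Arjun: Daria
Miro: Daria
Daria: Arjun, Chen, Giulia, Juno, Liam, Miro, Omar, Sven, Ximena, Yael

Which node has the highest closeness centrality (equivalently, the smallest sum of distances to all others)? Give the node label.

Farness (sum of distances to all others) for each node — Arjun:19, Chen:19, Daria:10, Giulia:17, Juno:19, Liam:19, Miro:19, Omar:19, Sven:18, Ximena:17, Yael:18.
The smallest farness is 10, for Daria, so Daria has the highest closeness.

Daria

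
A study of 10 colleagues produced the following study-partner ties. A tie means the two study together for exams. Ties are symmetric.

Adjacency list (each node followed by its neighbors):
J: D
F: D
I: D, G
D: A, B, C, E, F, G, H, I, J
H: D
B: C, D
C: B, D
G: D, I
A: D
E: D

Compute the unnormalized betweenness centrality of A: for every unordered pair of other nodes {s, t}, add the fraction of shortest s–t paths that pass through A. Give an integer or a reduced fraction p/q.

0

No shortest path between any pair of other nodes passes through A.
Summing the contributions gives betweenness(A) = 0.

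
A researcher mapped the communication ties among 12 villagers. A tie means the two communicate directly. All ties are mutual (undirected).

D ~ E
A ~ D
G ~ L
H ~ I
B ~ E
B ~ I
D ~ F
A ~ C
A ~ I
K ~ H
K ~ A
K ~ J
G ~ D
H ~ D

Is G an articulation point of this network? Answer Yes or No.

Yes

Removing G leaves {A, B, C, D, E, F, H, I, J, and K} with no path to {L}, so the network splits into 2 components. G is a cut vertex.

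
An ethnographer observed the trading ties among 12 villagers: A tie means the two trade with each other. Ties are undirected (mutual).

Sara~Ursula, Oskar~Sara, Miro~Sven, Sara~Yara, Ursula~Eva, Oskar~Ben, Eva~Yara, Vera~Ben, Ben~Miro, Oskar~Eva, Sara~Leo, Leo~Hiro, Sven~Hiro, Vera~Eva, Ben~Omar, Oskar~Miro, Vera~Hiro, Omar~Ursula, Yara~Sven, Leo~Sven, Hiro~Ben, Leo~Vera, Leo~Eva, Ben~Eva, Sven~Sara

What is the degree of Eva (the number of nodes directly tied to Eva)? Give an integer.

Eva is directly tied to Ben, Leo, Oskar, Ursula, Vera, and Yara. That is 6 neighbors, so the degree of Eva is 6.

6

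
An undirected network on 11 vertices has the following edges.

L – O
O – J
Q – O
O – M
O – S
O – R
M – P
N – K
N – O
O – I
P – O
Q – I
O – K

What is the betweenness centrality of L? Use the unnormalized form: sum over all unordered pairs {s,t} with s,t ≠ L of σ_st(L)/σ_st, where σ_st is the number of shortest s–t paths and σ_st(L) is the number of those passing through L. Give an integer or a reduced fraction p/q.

No shortest path between any pair of other nodes passes through L.
Summing the contributions gives betweenness(L) = 0.

0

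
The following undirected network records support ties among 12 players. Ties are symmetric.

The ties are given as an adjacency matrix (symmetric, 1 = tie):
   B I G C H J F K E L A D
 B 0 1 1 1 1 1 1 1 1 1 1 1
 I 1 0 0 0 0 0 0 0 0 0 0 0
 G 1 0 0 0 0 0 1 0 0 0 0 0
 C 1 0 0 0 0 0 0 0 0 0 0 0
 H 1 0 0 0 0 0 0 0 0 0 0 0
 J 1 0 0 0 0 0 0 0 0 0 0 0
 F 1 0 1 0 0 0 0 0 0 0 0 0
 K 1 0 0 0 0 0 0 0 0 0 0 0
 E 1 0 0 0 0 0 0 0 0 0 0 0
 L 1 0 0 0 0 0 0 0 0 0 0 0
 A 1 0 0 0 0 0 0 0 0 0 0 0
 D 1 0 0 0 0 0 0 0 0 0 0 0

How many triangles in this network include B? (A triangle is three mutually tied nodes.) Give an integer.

B's neighbors: A, C, D, E, F, G, H, I, J, K, and L.
Neighbor pairs that are themselves tied: B–F–G. Each forms one triangle with B, for 1 in total.

1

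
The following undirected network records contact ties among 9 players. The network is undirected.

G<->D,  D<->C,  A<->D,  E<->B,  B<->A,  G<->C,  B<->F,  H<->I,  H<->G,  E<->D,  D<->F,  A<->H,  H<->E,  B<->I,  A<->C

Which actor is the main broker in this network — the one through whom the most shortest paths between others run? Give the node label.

D

Unnormalized betweenness of each node: A:179/42, B:14/3, C:10/21, D:128/21, E:41/21, F:9/14, G:3/2, H:100/21, I:9/14.
D has the largest value, 128/21, making it the main broker — the node through which the most shortest paths run.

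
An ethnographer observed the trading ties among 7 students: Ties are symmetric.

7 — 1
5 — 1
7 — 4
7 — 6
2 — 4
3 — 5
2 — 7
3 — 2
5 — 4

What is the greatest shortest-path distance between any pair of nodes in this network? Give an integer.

3

Eccentricity of each node (its greatest distance to any other): 1:2, 2:2, 3:3, 4:2, 5:3, 6:3, 7:2.
The maximum eccentricity is 3, realized for instance by the pair 5–6 via 5 – 4 – 7 – 6. So the diameter is 3.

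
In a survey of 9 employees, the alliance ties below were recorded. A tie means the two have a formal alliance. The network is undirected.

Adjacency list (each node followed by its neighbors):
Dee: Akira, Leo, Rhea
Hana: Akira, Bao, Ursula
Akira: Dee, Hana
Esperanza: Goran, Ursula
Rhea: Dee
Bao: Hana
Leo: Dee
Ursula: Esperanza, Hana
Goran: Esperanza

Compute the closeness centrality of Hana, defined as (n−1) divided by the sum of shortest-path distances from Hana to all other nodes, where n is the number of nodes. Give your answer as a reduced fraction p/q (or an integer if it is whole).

Distances from Hana: Akira:1, Bao:1, Dee:2, Esperanza:2, Goran:3, Leo:3, Rhea:3, Ursula:1. Sum = 16.
n = 9, so closeness = 8/16 = 1/2.

1/2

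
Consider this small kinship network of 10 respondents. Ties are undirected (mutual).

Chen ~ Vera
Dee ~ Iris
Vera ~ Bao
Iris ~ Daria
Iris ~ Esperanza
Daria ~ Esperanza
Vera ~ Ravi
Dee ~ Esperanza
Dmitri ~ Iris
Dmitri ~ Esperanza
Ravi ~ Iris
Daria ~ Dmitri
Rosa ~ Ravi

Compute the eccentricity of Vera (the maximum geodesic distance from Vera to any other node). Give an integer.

Distances from Vera: Bao:1, Chen:1, Daria:3, Dee:3, Dmitri:3, Esperanza:3, Iris:2, Ravi:1, Rosa:2.
The largest is 3 (to Dee, Esperanza, Dmitri, and Daria), so the eccentricity of Vera is 3.

3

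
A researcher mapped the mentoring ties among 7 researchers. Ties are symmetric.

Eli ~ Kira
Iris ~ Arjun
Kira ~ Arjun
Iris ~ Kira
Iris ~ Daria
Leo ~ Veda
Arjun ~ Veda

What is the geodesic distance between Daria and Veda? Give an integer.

One shortest route is Daria – Iris – Arjun – Veda, which uses 3 edges, and at distance 2 from Daria we only reach {Arjun, Kira}, which does not include Veda. So d(Daria,Veda) = 3.

3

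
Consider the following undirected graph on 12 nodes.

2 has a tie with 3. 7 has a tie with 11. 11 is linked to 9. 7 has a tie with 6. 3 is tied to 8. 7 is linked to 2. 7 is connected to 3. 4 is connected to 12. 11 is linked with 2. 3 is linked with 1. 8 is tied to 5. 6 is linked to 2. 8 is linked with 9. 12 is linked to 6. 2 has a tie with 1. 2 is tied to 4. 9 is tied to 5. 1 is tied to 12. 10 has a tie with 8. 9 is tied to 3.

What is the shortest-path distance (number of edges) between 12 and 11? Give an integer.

3

One shortest route is 12 – 6 – 2 – 11, which uses 3 edges, and at distance 2 from 12 we only reach {2, 3, 7}, which does not include 11. So d(12,11) = 3.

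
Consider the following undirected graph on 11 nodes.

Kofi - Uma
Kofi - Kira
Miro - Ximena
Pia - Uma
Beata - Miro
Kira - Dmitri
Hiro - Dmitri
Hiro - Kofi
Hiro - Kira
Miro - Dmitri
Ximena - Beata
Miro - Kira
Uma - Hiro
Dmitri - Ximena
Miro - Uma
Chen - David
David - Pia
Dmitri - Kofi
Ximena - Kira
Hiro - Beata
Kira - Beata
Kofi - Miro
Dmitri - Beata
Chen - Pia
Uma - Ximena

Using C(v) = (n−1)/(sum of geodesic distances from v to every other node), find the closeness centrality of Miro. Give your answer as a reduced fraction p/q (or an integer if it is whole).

Distances from Miro: Beata:1, Chen:3, David:3, Dmitri:1, Hiro:2, Kira:1, Kofi:1, Pia:2, Uma:1, Ximena:1. Sum = 16.
n = 11, so closeness = 10/16 = 5/8.

5/8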